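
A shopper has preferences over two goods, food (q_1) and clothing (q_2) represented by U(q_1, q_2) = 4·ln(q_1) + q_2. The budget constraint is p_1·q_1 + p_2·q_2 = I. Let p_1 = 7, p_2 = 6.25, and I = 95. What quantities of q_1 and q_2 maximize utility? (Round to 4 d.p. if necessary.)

q_1* = 3.5714, q_2* = 11.2

MU_q_1 = 4/q_1, MU_q_2 = 1. Tangency: 4/q_1 = p_1/p_2.
So q_1*(p_1,p_2) = 4·p_2/p_1, independent of income; and q_2* = (I − 4·p_2)/p_2.
At the given prices: q_1* = 4·6.25/7 = 3.5714, and q_2* = 11.2.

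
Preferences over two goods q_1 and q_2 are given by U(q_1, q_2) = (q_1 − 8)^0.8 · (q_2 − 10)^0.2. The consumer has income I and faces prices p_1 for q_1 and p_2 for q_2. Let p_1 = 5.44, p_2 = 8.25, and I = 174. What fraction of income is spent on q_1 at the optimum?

share on q_1 = 0.4707

Let q_1' = q_1−8, q_2' = q_2−10. MRS = 4·q_2'/q_1' = p_1/p_2.
Substituting into the budget: q_1* = 8 + 0.8·(I − 8·p_1 − 10·p_2)/p_1, and q_2* = 10 + 0.2·(…)/p_2.
Discretionary income = 174 − 8·5.44 − 10·8.25 = 47.98; q_1* = 8 + 0.8·47.98/5.44 = 15.0559; q_2* = 10 + 0.2·47.98/8.25 = 11.1632.
Expenditure on q_1: 5.44·15.0559 = 81.904; share = 0.4707.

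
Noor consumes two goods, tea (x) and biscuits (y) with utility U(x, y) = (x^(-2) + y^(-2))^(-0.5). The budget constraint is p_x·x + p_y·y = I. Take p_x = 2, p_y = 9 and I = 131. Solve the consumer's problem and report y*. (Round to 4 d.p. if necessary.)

y* = 10.6487

Numerically y/x = 0.605707, so x* = 131/(2 + 9·0.605707) = 17.5807 and y* = 0.605707·17.5807 = 10.6487.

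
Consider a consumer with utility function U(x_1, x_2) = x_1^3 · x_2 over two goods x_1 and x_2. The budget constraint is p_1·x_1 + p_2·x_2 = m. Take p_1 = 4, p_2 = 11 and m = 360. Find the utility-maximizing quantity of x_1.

x_1* = 67.5

At p_1=4, p_2=11, m=360: x_1* = 0.75·360/4 = 67.5.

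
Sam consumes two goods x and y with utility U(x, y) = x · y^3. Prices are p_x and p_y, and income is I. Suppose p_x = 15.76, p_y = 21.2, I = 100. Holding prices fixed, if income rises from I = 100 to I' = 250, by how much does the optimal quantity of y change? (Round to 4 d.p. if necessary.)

Δy* = 5.3066

Demand: x*(p_x,p_y,I) = 0.25·I/p_x and y* = 0.75·I/p_y.
At p_x=15.76, p_y=21.2, I=100: y* = 0.75·100/21.2 = 3.5377.
At I' = 250: y* = 8.8443. Change: 8.8443 − 3.5377 = 5.3066.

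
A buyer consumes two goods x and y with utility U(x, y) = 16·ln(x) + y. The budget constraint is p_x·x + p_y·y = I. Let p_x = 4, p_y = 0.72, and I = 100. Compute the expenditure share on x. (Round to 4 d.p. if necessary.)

MU_x = 16/x, MU_y = 1. Tangency: 16/x = p_x/p_y.
So x*(p_x,p_y) = 16·p_y/p_x, independent of income; and y* = (I − 16·p_y)/p_y.
At the given prices: x* = 16·0.72/4 = 2.88, and y* = 122.8889.
Expenditure on x: 4·2.88 = 11.52; share = 0.1152.

share on x = 0.1152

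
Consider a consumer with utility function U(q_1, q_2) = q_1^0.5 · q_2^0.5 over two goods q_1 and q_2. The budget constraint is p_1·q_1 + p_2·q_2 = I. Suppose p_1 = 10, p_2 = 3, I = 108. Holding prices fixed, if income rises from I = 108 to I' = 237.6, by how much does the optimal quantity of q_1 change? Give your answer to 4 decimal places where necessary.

Demand: q_1*(p_1,p_2,I) = 0.5·I/p_1 and q_2* = 0.5·I/p_2.
At p_1=10, p_2=3, I=108: q_1* = 0.5·108/10 = 5.4.
At I' = 237.6: q_1* = 11.88. Change: 11.88 − 5.4 = 6.48.

Δq_1* = 6.48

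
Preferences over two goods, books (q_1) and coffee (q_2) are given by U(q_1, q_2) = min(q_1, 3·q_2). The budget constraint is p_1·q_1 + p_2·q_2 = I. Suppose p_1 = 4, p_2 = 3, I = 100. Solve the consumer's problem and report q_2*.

Leontief preferences: the optimum is at the kink where q_1/3 = q_2/1, i.e. q_2 = (1/3)·q_1.
Budget: p_1·q_1 + p_2·(1/3)·q_1 = I, so (3·p_1 + p_2)·q_1 = 3·I.
Demand: q_1*(p_1,p_2,I) = 3·I/(3·p_1 + p_2), q_2* = I/(3·p_1 + p_2).
Here 3·4 + 3 = 15, giving q_2* = 6.6667.

q_2* = 6.6667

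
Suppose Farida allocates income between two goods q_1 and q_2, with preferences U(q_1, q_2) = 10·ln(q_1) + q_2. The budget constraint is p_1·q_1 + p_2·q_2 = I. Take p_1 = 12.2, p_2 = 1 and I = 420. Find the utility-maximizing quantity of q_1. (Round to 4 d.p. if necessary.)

q_1* = 0.8197

Set MRS = p_1/p_2: (10/q_1)/1 = p_1/p_2.
So q_1*(p_1,p_2) = 10·p_2/p_1, independent of income; and q_2* = (I − 10·p_2)/p_2.
At the given prices: q_1* = 10·1/12.2 = 0.8197.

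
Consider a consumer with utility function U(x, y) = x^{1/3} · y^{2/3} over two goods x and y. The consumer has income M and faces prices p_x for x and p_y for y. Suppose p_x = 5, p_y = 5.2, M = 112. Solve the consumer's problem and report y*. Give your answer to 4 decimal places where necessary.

y* = 14.359

Tangency: MRS = (1/2)·y/x = p_x/p_y.
So 1/3·p_y·y = 2/3·p_x·x; combined with the budget, a share 1/3 of income goes to x.
Demand: x*(p_x,p_y,M) = 1/3·M/p_x and y* = 2/3·M/p_y.
At p_x=5, p_y=5.2, M=112: y* = 2/3·112/5.2 = 14.359.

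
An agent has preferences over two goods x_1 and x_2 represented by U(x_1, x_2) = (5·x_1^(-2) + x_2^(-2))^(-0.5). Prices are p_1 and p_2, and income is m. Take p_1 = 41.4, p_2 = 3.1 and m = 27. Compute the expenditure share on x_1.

share on x_1 = 0.9059

With the ratio pinned down, the budget gives x_1* = m/(p_1 + p_2·(x_2/x_1)) and x_2* = (x_2/x_1)·x_1*.
Numerically x_2/x_1 = 1.387468, so x_1* = 27/(41.4 + 3.1·1.387468) = 0.5908 and x_2* = 1.387468·0.5908 = 0.8197.
Expenditure on x_1: 41.4·0.5908 = 24.4589; share = 0.9059.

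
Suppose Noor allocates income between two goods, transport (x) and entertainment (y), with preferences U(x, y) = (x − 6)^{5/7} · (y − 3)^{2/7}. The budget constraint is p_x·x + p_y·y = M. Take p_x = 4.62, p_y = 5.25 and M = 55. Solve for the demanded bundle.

MRS = (5/2)·(y−3)/(x−6). Tangency with p_x/p_y gives y−3 = (2/5)·(p_x/p_y)·(x−6).
After buying the subsistence bundle (6, 3), a share 5/7 of the remaining income goes to x: x* = 6 + 5/7·(M − 6p_x − 3p_y)/p_x.
Discretionary income = 55 − 6·4.62 − 3·5.25 = 11.53; x* = 6 + 5/7·11.53/4.62 = 7.7826; y* = 3 + 2/7·11.53/5.25 = 3.6275.

x* = 7.7826, y* = 3.6275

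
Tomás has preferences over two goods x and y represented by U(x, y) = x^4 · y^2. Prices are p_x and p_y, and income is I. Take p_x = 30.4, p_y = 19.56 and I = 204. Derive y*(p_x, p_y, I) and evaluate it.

y* = 3.4765

MU_x/MU_y = (4·y)/(2·x); tangency sets this equal to p_x/p_y.
So 4·p_y·y = 2·p_x·x; combined with the budget, a share 2/3 of income goes to x.
Demand: x*(p_x,p_y,I) = 2/3·I/p_x and y* = 1/3·I/p_y.
At p_x=30.4, p_y=19.56, I=204: y* = 1/3·204/19.56 = 3.4765.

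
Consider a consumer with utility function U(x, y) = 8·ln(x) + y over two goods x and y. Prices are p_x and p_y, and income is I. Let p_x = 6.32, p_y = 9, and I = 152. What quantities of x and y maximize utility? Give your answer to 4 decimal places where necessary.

x* = 11.3924, y* = 8.8889

MU_x = 8/x, MU_y = 1. Tangency: 8/x = p_x/p_y.
So x*(p_x,p_y) = 8·p_y/p_x, independent of income; and y* = (I − 8·p_y)/p_y.
At the given prices: x* = 8·9/6.32 = 11.3924, and y* = 8.8889.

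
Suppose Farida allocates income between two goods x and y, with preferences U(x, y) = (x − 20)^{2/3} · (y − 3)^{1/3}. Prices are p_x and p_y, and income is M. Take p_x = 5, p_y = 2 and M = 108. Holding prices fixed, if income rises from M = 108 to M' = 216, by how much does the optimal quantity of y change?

Δy* = 18

This is Cobb-Douglas in (x−20, y−3): tangency gives 2/3·p_y·(y−3) = 1/3·p_x·(x−20).
Substituting into the budget: x* = 20 + 2/3·(M − 20·p_x − 3·p_y)/p_x, and y* = 3 + 1/3·(…)/p_y.
Discretionary income = 108 − 20·5 − 3·2 = 2; y* = 3 + 1/3·2/2 = 3.3333.
At M' = 216: y* = 21.3333. Change: 21.3333 − 3.3333 = 18.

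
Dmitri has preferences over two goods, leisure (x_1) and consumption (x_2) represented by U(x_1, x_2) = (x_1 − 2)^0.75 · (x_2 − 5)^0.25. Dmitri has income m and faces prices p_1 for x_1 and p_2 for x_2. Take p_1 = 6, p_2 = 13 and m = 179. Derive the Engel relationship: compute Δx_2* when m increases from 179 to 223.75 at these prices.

Δx_2* = 0.8606

This is Cobb-Douglas in (x_1−2, x_2−5): tangency gives 0.75·p_2·(x_2−5) = 0.25·p_1·(x_1−2).
Substituting into the budget: x_1* = 2 + 0.75·(m − 2·p_1 − 5·p_2)/p_1, and x_2* = 5 + 0.25·(…)/p_2.
Discretionary income = 179 − 2·6 − 5·13 = 102; x_2* = 5 + 0.25·102/13 = 6.9615.
At m' = 223.75: x_2* = 7.8221. Change: 7.8221 − 6.9615 = 0.8606.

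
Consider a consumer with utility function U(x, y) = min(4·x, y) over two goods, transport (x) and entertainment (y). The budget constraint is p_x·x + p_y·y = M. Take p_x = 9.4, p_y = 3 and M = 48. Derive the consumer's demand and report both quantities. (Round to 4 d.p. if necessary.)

Leontief preferences: the optimum is at the kink where x/1 = y/4, i.e. y = 4·x.
Budget: p_x·x + p_y·4·x = M, so (p_x + 4·p_y)·x = M.
Demand: x*(p_x,p_y,M) = M/(p_x + 4·p_y), y* = 4·M/(p_x + 4·p_y).
Here 9.4 + 4·3 = 21.4, giving x* = 2.243 and y* = 8.972.

x* = 2.243, y* = 8.972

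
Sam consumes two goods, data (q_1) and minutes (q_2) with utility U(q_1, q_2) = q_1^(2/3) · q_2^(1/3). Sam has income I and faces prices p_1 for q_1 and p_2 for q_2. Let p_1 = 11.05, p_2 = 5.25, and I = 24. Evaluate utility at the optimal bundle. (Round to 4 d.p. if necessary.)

V = 1.4728

MU_q_1/MU_q_2 = (2/3·q_2)/(1/3·q_1); tangency sets this equal to p_1/p_2.
Rearranging, p_2·q_2 = (1/2)·p_1·q_1. Substituting into the budget gives p_1·q_1·(1 + (1/2)) = I.
Demand: q_1*(p_1,p_2,I) = 2/3·I/p_1 and q_2* = 1/3·I/p_2.
At p_1=11.05, p_2=5.25, I=24: q_1* = 2/3·24/11.05 = 1.448, q_2* = 1.5238.
Utility at the optimum: U(1.448, 1.5238) = 1.4728.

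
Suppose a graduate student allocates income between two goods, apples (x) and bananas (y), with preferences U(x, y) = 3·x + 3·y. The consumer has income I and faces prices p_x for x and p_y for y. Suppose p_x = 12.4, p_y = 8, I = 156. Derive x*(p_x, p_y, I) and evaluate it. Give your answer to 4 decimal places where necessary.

x* = 0

Linear utility — the consumer picks whichever good has higher MU/price: 3/12.4 = 0.2419 vs 3/8 = 0.375.
y gives more utility per dollar, so spend all income on y: y* = I/p_y, x* = 0.
Numerically: x* = 0, y* = 19.5.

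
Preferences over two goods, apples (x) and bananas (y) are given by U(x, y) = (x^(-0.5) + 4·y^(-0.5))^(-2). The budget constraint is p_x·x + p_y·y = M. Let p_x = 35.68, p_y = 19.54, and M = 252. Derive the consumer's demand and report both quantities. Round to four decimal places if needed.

MU_x ∝ x^(-1.5), MU_y ∝ 4·y^(-1.5), so MRS = (1/4)·(y/x)^(1.5) = p_x/p_y.
Hence y/x = (4·p_x/p_y)^(1/(1.5)), i.e. raised to the 2/3 power.
With the ratio pinned down, the budget gives x* = M/(p_x + p_y·(y/x)) and y* = (y/x)·x*.
Numerically y/x = 3.764496, so x* = 252/(35.68 + 19.54·3.764496) = 2.3069 and y* = 3.764496·2.3069 = 8.6843.

x* = 2.3069, y* = 8.6843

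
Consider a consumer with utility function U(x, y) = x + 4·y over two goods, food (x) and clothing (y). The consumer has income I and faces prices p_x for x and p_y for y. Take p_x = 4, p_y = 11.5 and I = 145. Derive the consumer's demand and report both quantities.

x* = 0, y* = 12.6087

Linear utility — the consumer picks whichever good has higher MU/price: 1/4 = 0.25 vs 4/11.5 = 0.3478.
y gives more utility per dollar, so spend all income on y: y* = I/p_y, x* = 0.
Numerically: x* = 0, y* = 12.6087.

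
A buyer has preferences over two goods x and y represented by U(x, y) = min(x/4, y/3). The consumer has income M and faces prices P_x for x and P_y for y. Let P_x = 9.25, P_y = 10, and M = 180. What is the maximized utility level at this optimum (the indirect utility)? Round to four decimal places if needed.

Leontief preferences: the optimum is at the kink where x/4 = y/3, i.e. y = (3/4)·x.
Budget: P_x·x + P_y·(3/4)·x = M, so (4·P_x + 3·P_y)·x = 4·M.
Demand: x*(P_x,P_y,M) = 4·M/(4·P_x + 3·P_y), y* = 3·M/(4·P_x + 3·P_y).
Here 4·9.25 + 3·10 = 67, giving x* = 10.7463 and y* = 8.0597.
Utility at the optimum: U(10.7463, 8.0597) = 2.6866.

V = 2.6866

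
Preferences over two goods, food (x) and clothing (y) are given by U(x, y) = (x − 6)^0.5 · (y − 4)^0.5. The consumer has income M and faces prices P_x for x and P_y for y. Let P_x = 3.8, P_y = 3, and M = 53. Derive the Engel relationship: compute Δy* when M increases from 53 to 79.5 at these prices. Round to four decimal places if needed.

Δy* = 4.4167

Let x' = x−6, y' = y−4. MRS = y'/x' = P_x/P_y.
After buying the subsistence bundle (6, 4), a share 0.5 of the remaining income goes to x: x* = 6 + 0.5·(M − 6P_x − 4P_y)/P_x.
Discretionary income = 53 − 6·3.8 − 4·3 = 18.2; y* = 4 + 0.5·18.2/3 = 7.0333.
At M' = 79.5: y* = 11.45. Change: 11.45 − 7.0333 = 4.4167.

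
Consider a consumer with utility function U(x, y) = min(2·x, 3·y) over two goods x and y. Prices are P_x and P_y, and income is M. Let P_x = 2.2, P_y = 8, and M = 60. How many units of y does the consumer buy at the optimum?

y* = 5.3097

With perfect complements, no substitution: consume in ratio x:y = 3:2.
Budget: P_x·x + P_y·(2/3)·x = M, so (3·P_x + 2·P_y)·x = 3·M.
Demand: x*(P_x,P_y,M) = 3·M/(3·P_x + 2·P_y), y* = 2·M/(3·P_x + 2·P_y).
Here 3·2.2 + 2·8 = 22.6, giving y* = 5.3097.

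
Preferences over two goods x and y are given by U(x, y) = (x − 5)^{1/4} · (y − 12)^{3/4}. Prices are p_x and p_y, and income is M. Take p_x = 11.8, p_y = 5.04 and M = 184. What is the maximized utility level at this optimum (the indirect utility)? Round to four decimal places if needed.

V = 5.8977

Let x' = x−5, y' = y−12. MRS = (1/3)·y'/x' = p_x/p_y.
Substituting into the budget: x* = 5 + 0.25·(M − 5·p_x − 12·p_y)/p_x, and y* = 12 + 0.75·(…)/p_y.
Discretionary income = 184 − 5·11.8 − 12·5.04 = 64.52; x* = 5 + 0.25·64.52/11.8 = 6.3669; y* = 12 + 0.75·64.52/5.04 = 21.6012.
Utility at the optimum: U(6.3669, 21.6012) = 5.8977.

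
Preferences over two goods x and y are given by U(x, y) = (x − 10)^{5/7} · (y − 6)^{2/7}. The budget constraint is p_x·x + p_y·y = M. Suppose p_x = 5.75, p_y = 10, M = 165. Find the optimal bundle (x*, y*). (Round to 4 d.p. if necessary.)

x* = 15.9006, y* = 7.3571

Let x' = x−10, y' = y−6. MRS = (5/2)·y'/x' = p_x/p_y.
Substituting into the budget: x* = 10 + 5/7·(M − 10·p_x − 6·p_y)/p_x, and y* = 6 + 2/7·(…)/p_y.
Discretionary income = 165 − 10·5.75 − 6·10 = 47.5; x* = 10 + 5/7·47.5/5.75 = 15.9006; y* = 6 + 2/7·47.5/10 = 7.3571.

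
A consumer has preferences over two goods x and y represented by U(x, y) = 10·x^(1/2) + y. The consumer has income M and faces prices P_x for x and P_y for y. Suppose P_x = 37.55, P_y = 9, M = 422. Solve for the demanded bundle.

x* = 1.4362, y* = 40.8969

Utility is quasi-linear in y; the FOC for x is 5/√x = P_x/P_y.
Solve: √x = 5·P_y/P_x, so x*(P_x,P_y) = (5·P_y/P_x)², and y* = (M − P_x·x*)/P_y.
Plugging in: x* = (5·9/37.55)² = 1.4362, y* = 40.8969.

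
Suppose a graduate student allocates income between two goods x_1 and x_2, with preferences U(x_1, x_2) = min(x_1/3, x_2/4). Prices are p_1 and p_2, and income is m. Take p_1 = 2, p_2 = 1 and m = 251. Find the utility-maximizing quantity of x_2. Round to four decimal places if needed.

x_2* = 100.4

Demand: x_1*(p_1,p_2,m) = 3·m/(3·p_1 + 4·p_2), x_2* = 4·m/(3·p_1 + 4·p_2).
Here 3·2 + 4·1 = 10, giving x_2* = 100.4.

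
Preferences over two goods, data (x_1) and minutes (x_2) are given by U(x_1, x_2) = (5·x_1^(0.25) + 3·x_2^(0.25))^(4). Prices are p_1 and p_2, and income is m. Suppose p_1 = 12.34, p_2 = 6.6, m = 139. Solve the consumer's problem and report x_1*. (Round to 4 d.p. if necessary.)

x_1* = 6.9385

MRS = MU_x_1/MU_x_2 = (5/3)·(x_2/x_1)^(0.75). Set equal to p_1/p_2.
Hence x_2/x_1 = ((3/5)·p_1/p_2)^(1/(0.75)), i.e. raised to the 4/3 power.
Substitute x_2 = (x_2/x_1)·x_1 into the budget: x_1* = m/(p_1 + p_2·(x_2/x_1)).
Numerically x_2/x_1 = 1.165637, so x_1* = 139/(12.34 + 6.6·1.165637) = 6.9385.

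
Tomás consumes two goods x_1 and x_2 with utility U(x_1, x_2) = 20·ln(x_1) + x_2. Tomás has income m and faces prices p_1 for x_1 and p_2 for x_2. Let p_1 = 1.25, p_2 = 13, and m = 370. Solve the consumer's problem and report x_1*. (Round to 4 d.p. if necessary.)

Set MRS = p_1/p_2: (20/x_1)/1 = p_1/p_2.
So x_1*(p_1,p_2) = 20·p_2/p_1, independent of income; and x_2* = (m − 20·p_2)/p_2.
At the given prices: x_1* = 20·13/1.25 = 208.

x_1* = 208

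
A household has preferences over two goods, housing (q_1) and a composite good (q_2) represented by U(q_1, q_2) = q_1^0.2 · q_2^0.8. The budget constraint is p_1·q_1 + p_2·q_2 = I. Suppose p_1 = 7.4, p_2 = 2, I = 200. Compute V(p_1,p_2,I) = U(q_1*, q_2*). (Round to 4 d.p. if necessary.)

V = 46.67

The MRS is (1/4)·q_2/q_1. Set MRS = p_1/p_2.
So 0.2·p_2·q_2 = 0.8·p_1·q_1; combined with the budget, a share 0.2 of income goes to q_1.
Demand: q_1*(p_1,p_2,I) = 0.2·I/p_1 and q_2* = 0.8·I/p_2.
At p_1=7.4, p_2=2, I=200: q_1* = 0.2·200/7.4 = 5.4054, q_2* = 80.
Utility at the optimum: U(5.4054, 80) = 46.67.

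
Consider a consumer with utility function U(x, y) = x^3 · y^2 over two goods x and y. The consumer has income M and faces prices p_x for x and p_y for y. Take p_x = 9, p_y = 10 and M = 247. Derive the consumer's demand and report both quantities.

x* = 16.4667, y* = 9.88

Demand: x*(p_x,p_y,M) = 0.6·M/p_x and y* = 0.4·M/p_y.
At p_x=9, p_y=10, M=247: x* = 0.6·247/9 = 16.4667, y* = 9.88.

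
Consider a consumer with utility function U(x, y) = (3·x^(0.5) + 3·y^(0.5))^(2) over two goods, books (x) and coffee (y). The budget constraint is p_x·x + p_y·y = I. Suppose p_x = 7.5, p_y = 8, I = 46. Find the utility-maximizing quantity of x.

From the CES first-order condition, (y/x)^(0.5) = p_x/p_y.
Solve for the ratio: y/x = [p_x/p_y]^(2).
Substitute y = (y/x)·x into the budget: x* = I/(p_x + p_y·(y/x)).
Numerically y/x = 0.878906, so x* = 46/(7.5 + 8·0.878906) = 3.1656.

x* = 3.1656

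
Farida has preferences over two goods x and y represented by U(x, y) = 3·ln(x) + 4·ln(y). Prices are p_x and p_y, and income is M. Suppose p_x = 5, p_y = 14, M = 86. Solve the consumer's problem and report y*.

Demand: x*(p_x,p_y,M) = 3/7·M/p_x and y* = 4/7·M/p_y.
At p_x=5, p_y=14, M=86: y* = 4/7·86/14 = 3.5102.

y* = 3.5102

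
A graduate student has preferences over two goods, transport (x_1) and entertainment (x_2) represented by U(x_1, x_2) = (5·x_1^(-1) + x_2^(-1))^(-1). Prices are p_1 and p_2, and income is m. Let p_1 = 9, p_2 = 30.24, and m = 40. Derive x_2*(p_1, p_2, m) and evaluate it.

x_2* = 0.5959

Substitute x_2 = (x_2/x_1)·x_1 into the budget: x_1* = m/(p_1 + p_2·(x_2/x_1)).
Numerically x_2/x_1 = 0.243975, so x_1* = 40/(9 + 30.24·0.243975) = 2.4423 and x_2* = 0.243975·2.4423 = 0.5959.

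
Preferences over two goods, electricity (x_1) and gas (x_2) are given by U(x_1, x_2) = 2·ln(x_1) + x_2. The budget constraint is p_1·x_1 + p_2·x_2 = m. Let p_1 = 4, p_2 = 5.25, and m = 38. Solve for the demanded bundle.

Set MRS = p_1/p_2: (2/x_1)/1 = p_1/p_2.
So x_1*(p_1,p_2) = 2·p_2/p_1, independent of income; and x_2* = (m − 2·p_2)/p_2.
At the given prices: x_1* = 2·5.25/4 = 2.625, and x_2* = 5.2381.

x_1* = 2.625, x_2* = 5.2381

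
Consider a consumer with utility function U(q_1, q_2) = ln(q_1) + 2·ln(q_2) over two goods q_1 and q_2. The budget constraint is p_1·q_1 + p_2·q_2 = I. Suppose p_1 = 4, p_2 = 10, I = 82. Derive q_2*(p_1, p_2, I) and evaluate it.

q_2* = 5.4667

MU_q_1/MU_q_2 = (q_2)/(2·q_1); tangency sets this equal to p_1/p_2.
So p_2·q_2 = 2·p_1·q_1; combined with the budget, a share 1/3 of income goes to q_1.
Demand: q_1*(p_1,p_2,I) = 1/3·I/p_1 and q_2* = 2/3·I/p_2.
At p_1=4, p_2=10, I=82: q_2* = 2/3·82/10 = 5.4667.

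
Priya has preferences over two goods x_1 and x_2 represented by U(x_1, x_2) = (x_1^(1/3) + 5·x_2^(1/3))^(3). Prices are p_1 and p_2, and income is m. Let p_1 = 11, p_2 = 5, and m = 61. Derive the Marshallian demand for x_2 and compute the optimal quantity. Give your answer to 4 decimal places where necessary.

MU_x_1 ∝ x_1^(-2/3), MU_x_2 ∝ 5·x_2^(-2/3), so MRS = (1/5)·(x_2/x_1)^(2/3) = p_1/p_2.
Hence x_2/x_1 = (5·p_1/p_2)^(1/(2/3)), i.e. raised to the 1.5 power.
Substitute x_2 = (x_2/x_1)·x_1 into the budget: x_1* = m/(p_1 + p_2·(x_2/x_1)).
Numerically x_2/x_1 = 36.482873, so x_1* = 61/(11 + 5·36.482873) = 0.3154 and x_2* = 36.482873·0.3154 = 11.5062.

x_2* = 11.5062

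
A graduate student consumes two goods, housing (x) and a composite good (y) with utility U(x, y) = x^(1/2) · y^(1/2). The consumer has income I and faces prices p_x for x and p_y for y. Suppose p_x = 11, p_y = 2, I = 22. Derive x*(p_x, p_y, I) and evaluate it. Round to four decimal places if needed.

Demand: x*(p_x,p_y,I) = 0.5·I/p_x and y* = 0.5·I/p_y.
At p_x=11, p_y=2, I=22: x* = 0.5·22/11 = 1.

x* = 1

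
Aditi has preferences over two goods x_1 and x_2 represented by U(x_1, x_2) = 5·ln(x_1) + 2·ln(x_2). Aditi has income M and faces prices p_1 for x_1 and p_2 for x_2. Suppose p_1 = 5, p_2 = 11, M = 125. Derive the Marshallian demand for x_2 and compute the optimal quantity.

The MRS is (5/2)·x_2/x_1. Set MRS = p_1/p_2.
Rearranging, p_2·x_2 = (2/5)·p_1·x_1. Substituting into the budget gives p_1·x_1·(1 + (2/5)) = M.
Demand: x_1*(p_1,p_2,M) = 5/7·M/p_1 and x_2* = 2/7·M/p_2.
At p_1=5, p_2=11, M=125: x_2* = 2/7·125/11 = 3.2468.

x_2* = 3.2468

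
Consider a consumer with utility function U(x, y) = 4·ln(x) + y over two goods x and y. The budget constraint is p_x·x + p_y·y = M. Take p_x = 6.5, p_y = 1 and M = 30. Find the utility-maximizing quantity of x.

So x*(p_x,p_y) = 4·p_y/p_x, independent of income; and y* = (M − 4·p_y)/p_y.
At the given prices: x* = 4·1/6.5 = 0.6154.

x* = 0.6154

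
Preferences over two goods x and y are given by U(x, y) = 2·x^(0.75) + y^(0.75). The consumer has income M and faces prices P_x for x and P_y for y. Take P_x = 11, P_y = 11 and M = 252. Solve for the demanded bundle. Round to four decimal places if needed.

x* = 21.5615, y* = 1.3476

MRS = MU_x/MU_y = 2·(y/x)^(0.25). Set equal to P_x/P_y.
Solve for the ratio: y/x = [(1/2)·P_x/P_y]^(4).
Substitute y = (y/x)·x into the budget: x* = M/(P_x + P_y·(y/x)).
Numerically y/x = 0.0625, so x* = 252/(11 + 11·0.0625) = 21.5615 and y* = 0.0625·21.5615 = 1.3476.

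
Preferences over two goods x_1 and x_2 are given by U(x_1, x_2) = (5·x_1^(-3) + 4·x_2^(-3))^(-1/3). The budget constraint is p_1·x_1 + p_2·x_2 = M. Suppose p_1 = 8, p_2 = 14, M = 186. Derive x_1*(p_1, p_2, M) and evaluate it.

x_1* = 9.5327

From the CES first-order condition, (5/4)·(x_2/x_1)^(4) = p_1/p_2.
Solve for the ratio: x_2/x_1 = [(4/5)·p_1/p_2]^(0.25).
With the ratio pinned down, the budget gives x_1* = M/(p_1 + p_2·(x_2/x_1)) and x_2* = (x_2/x_1)·x_1*.
Numerically x_2/x_1 = 0.822267, so x_1* = 186/(8 + 14·0.822267) = 9.5327.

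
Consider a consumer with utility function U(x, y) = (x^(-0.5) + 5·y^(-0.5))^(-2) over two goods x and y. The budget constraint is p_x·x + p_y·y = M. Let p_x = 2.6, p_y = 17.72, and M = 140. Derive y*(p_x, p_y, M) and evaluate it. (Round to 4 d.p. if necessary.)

y* = 6.6933

MU_x ∝ x^(-1.5), MU_y ∝ 5·y^(-1.5), so MRS = (1/5)·(y/x)^(1.5) = p_x/p_y.
Solve for the ratio: y/x = [5·p_x/p_y]^(2/3).
Substitute y = (y/x)·x into the budget: x* = M/(p_x + p_y·(y/x)).
Numerically y/x = 0.813429, so x* = 140/(2.6 + 17.72·0.813429) = 8.2285 and y* = 0.813429·8.2285 = 6.6933.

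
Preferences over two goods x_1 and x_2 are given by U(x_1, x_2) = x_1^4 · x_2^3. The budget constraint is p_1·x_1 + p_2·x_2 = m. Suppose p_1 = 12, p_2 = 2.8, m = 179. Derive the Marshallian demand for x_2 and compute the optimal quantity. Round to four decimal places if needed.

The MRS is (4/3)·x_2/x_1. Set MRS = p_1/p_2.
So 4·p_2·x_2 = 3·p_1·x_1; combined with the budget, a share 4/7 of income goes to x_1.
Demand: x_1*(p_1,p_2,m) = 4/7·m/p_1 and x_2* = 3/7·m/p_2.
At p_1=12, p_2=2.8, m=179: x_2* = 3/7·179/2.8 = 27.398.

x_2* = 27.398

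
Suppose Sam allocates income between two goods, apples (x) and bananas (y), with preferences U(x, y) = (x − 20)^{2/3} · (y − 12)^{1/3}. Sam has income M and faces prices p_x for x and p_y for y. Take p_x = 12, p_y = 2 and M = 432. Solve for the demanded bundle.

Let x' = x−20, y' = y−12. MRS = 2·y'/x' = p_x/p_y.
Substituting into the budget: x* = 20 + 2/3·(M − 20·p_x − 12·p_y)/p_x, and y* = 12 + 1/3·(…)/p_y.
Discretionary income = 432 − 20·12 − 12·2 = 168; x* = 20 + 2/3·168/12 = 29.3333; y* = 12 + 1/3·168/2 = 40.

x* = 29.3333, y* = 40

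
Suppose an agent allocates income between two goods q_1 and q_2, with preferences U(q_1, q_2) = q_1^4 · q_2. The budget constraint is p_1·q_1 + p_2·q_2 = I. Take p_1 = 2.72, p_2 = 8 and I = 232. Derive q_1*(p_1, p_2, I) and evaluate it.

q_1* = 68.2353

MU_q_1/MU_q_2 = (4·q_2)/(q_1); tangency sets this equal to p_1/p_2.
So 4·p_2·q_2 = p_1·q_1; combined with the budget, a share 0.8 of income goes to q_1.
Demand: q_1*(p_1,p_2,I) = 0.8·I/p_1 and q_2* = 0.2·I/p_2.
At p_1=2.72, p_2=8, I=232: q_1* = 0.8·232/2.72 = 68.2353.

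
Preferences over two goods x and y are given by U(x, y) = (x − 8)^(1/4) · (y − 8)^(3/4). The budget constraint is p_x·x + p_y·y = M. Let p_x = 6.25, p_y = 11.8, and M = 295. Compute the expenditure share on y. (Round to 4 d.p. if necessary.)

share on y = 0.7029

After buying the subsistence bundle (8, 8), a share 0.25 of the remaining income goes to x: x* = 8 + 0.25·(M − 8p_x − 8p_y)/p_x.
Discretionary income = 295 − 8·6.25 − 8·11.8 = 150.6; x* = 8 + 0.25·150.6/6.25 = 14.024; y* = 8 + 0.75·150.6/11.8 = 17.572.
Expenditure on y: 11.8·17.572 = 207.35; share = 0.7029.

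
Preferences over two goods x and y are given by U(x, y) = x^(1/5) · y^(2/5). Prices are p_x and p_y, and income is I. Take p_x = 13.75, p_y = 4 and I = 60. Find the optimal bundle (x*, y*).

x* = 1.4545, y* = 10

The MRS is (1/2)·y/x. Set MRS = p_x/p_y.
So 0.2·p_y·y = 0.4·p_x·x; combined with the budget, a share 1/3 of income goes to x.
Demand: x*(p_x,p_y,I) = 1/3·I/p_x and y* = 2/3·I/p_y.
At p_x=13.75, p_y=4, I=60: x* = 1/3·60/13.75 = 1.4545, y* = 10.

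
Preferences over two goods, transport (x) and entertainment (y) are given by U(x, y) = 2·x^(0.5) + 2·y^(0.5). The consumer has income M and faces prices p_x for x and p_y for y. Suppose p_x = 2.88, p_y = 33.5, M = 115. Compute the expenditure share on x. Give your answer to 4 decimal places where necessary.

MU_x ∝ 2·x^(-0.5), MU_y ∝ 2·y^(-0.5), so MRS = (y/x)^(0.5) = p_x/p_y.
Solve for the ratio: y/x = [p_x/p_y]^(2).
With the ratio pinned down, the budget gives x* = M/(p_x + p_y·(y/x)) and y* = (y/x)·x*.
Numerically y/x = 0.007391, so x* = 115/(2.88 + 33.5·0.007391) = 36.7695 and y* = 0.007391·36.7695 = 0.2718.
Expenditure on x: 2.88·36.7695 = 105.8961; share = 0.9208.

share on x = 0.9208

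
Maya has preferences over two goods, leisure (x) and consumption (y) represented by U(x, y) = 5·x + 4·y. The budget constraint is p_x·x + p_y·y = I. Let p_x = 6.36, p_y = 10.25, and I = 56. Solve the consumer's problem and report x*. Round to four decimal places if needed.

x* = 8.805

Linear utility — the consumer picks whichever good has higher MU/price: 5/6.36 = 0.7862 vs 4/10.25 = 0.3902.
x gives more utility per dollar, so spend all income on x: x* = I/p_x, y* = 0.
Numerically: x* = 8.805, y* = 0.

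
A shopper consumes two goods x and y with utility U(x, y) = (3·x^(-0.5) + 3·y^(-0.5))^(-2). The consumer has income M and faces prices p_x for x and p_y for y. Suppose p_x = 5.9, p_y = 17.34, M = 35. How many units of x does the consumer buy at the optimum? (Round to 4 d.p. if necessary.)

x* = 2.4388

From the CES first-order condition, (y/x)^(1.5) = p_x/p_y.
Solve for the ratio: y/x = [p_x/p_y]^(2/3).
Substitute y = (y/x)·x into the budget: x* = M/(p_x + p_y·(y/x)).
Numerically y/x = 0.487381, so x* = 35/(5.9 + 17.34·0.487381) = 2.4388.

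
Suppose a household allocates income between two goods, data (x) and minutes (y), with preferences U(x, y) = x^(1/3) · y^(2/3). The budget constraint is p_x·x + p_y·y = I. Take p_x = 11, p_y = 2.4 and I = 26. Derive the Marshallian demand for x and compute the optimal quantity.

The MRS is (1/2)·y/x. Set MRS = p_x/p_y.
Rearranging, p_y·y = 2·p_x·x. Substituting into the budget gives p_x·x·(1 + 2) = I.
Demand: x*(p_x,p_y,I) = 1/3·I/p_x and y* = 2/3·I/p_y.
At p_x=11, p_y=2.4, I=26: x* = 1/3·26/11 = 0.7879.

x* = 0.7879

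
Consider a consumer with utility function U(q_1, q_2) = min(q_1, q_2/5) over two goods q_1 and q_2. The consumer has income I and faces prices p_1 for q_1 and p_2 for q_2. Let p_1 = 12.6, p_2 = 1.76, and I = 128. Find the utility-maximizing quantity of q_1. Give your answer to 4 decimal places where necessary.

With perfect complements, no substitution: consume in ratio q_1:q_2 = 1:5.
Budget: p_1·q_1 + p_2·5·q_1 = I, so (p_1 + 5·p_2)·q_1 = I.
Demand: q_1*(p_1,p_2,I) = I/(p_1 + 5·p_2), q_2* = 5·I/(p_1 + 5·p_2).
Here 12.6 + 5·1.76 = 21.4, giving q_1* = 5.9813.

q_1* = 5.9813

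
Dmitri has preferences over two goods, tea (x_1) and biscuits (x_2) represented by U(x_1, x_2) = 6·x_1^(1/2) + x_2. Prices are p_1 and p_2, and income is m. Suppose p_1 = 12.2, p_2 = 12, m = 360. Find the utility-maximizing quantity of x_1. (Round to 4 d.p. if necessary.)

Set MRS = p_1/p_2: 3·x_1^(−1/2) = p_1/p_2.
Solve: √x_1 = 3·p_2/p_1, so x_1*(p_1,p_2) = (3·p_2/p_1)², and x_2* = (m − p_1·x_1*)/p_2.
Plugging in: x_1* = (3·12/12.2)² = 8.7073.

x_1* = 8.7073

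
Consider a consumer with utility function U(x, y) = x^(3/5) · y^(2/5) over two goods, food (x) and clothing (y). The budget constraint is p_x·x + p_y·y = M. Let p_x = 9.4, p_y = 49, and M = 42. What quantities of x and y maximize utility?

x* = 2.6809, y* = 0.3429

Tangency: MRS = (3/2)·y/x = p_x/p_y.
Rearranging, p_y·y = (2/3)·p_x·x. Substituting into the budget gives p_x·x·(1 + (2/3)) = M.
Demand: x*(p_x,p_y,M) = 0.6·M/p_x and y* = 0.4·M/p_y.
At p_x=9.4, p_y=49, M=42: x* = 0.6·42/9.4 = 2.6809, y* = 0.3429.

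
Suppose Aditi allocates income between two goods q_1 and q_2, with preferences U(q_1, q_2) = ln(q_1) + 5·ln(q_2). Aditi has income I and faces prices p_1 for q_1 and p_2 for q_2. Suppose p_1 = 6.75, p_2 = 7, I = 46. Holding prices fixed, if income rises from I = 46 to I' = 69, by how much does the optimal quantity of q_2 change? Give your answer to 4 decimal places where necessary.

Δq_2* = 2.7381

Tangency: MRS = (1/5)·q_2/q_1 = p_1/p_2.
So p_2·q_2 = 5·p_1·q_1; combined with the budget, a share 1/6 of income goes to q_1.
Demand: q_1*(p_1,p_2,I) = 1/6·I/p_1 and q_2* = 5/6·I/p_2.
At p_1=6.75, p_2=7, I=46: q_2* = 5/6·46/7 = 5.4762.
At I' = 69: q_2* = 8.2143. Change: 8.2143 − 5.4762 = 2.7381.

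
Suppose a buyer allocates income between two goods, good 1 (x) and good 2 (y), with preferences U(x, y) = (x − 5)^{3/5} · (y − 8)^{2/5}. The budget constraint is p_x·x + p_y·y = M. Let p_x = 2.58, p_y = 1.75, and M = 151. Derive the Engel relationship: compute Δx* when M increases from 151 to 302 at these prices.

Δx* = 35.1163

MRS = (3/2)·(y−8)/(x−5). Tangency with p_x/p_y gives y−8 = (2/3)·(p_x/p_y)·(x−5).
After buying the subsistence bundle (5, 8), a share 0.6 of the remaining income goes to x: x* = 5 + 0.6·(M − 5p_x − 8p_y)/p_x.
Discretionary income = 151 − 5·2.58 − 8·1.75 = 124.1; x* = 5 + 0.6·124.1/2.58 = 33.8605.
At M' = 302: x* = 68.9767. Change: 68.9767 − 33.8605 = 35.1163.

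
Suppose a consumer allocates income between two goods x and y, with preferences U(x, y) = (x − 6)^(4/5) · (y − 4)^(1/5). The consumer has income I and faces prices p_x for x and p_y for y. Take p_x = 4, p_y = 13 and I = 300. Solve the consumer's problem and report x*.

Let x' = x−6, y' = y−4. MRS = 4·y'/x' = p_x/p_y.
Substituting into the budget: x* = 6 + 0.8·(I − 6·p_x − 4·p_y)/p_x, and y* = 4 + 0.2·(…)/p_y.
Discretionary income = 300 − 6·4 − 4·13 = 224; x* = 6 + 0.8·224/4 = 50.8.

x* = 50.8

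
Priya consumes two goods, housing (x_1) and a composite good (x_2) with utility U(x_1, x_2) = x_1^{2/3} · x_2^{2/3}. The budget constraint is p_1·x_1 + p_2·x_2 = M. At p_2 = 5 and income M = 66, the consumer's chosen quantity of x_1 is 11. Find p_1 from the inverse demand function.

p_1 = 3

The MRS is x_2/x_1. Set MRS = p_1/p_2.
So 2/3·p_2·x_2 = 2/3·p_1·x_1; combined with the budget, a share 0.5 of income goes to x_1.
Demand: x_1*(p_1,p_2,M) = 0.5·M/p_1 and x_2* = 0.5·M/p_2.
Set x_1* = 11 in the demand function and solve for p_1: p_1 = 3.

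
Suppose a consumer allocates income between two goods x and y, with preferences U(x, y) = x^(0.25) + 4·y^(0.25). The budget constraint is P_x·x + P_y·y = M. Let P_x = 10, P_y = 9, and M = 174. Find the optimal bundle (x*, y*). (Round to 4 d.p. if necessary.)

MU_x ∝ x^(-0.75), MU_y ∝ 4·y^(-0.75), so MRS = (1/4)·(y/x)^(0.75) = P_x/P_y.
Hence y/x = (4·P_x/P_y)^(1/(0.75)), i.e. raised to the 4/3 power.
Substitute y = (y/x)·x into the budget: x* = M/(P_x + P_y·(y/x)).
Numerically y/x = 7.307295, so x* = 174/(10 + 9·7.307295) = 2.2966 and y* = 7.307295·2.2966 = 16.7816.

x* = 2.2966, y* = 16.7816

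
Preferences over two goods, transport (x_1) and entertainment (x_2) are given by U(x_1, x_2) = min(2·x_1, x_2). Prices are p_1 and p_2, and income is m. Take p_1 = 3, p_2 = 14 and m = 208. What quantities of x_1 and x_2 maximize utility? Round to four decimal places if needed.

With perfect complements, no substitution: consume in ratio x_1:x_2 = 1:2.
Budget: p_1·x_1 + p_2·2·x_1 = m, so (p_1 + 2·p_2)·x_1 = m.
Demand: x_1*(p_1,p_2,m) = m/(p_1 + 2·p_2), x_2* = 2·m/(p_1 + 2·p_2).
Here 3 + 2·14 = 31, giving x_1* = 6.7097 and x_2* = 13.4194.

x_1* = 6.7097, x_2* = 13.4194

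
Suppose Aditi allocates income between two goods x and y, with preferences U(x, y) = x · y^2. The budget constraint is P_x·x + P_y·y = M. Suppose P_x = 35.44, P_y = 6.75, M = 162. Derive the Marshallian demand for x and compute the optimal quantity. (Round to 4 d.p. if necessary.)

Demand: x*(P_x,P_y,M) = 1/3·M/P_x and y* = 2/3·M/P_y.
At P_x=35.44, P_y=6.75, M=162: x* = 1/3·162/35.44 = 1.5237.

x* = 1.5237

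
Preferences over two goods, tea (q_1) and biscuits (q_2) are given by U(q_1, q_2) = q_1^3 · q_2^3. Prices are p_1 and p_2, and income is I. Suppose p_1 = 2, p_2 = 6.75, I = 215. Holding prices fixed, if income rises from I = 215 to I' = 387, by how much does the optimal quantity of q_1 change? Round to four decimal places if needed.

Δq_1* = 43

MU_q_1/MU_q_2 = (3·q_2)/(3·q_1); tangency sets this equal to p_1/p_2.
So 3·p_2·q_2 = 3·p_1·q_1; combined with the budget, a share 0.5 of income goes to q_1.
Demand: q_1*(p_1,p_2,I) = 0.5·I/p_1 and q_2* = 0.5·I/p_2.
At p_1=2, p_2=6.75, I=215: q_1* = 0.5·215/2 = 53.75.
At I' = 387: q_1* = 96.75. Change: 96.75 − 53.75 = 43.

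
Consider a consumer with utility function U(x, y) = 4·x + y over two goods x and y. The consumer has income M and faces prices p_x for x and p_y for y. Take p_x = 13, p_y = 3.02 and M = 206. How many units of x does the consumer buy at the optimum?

Perfect substitutes: compare marginal utility per dollar. 4/p_x vs 1/p_y → 0.3077 vs 0.3311.
y gives more utility per dollar, so spend all income on y: y* = M/p_y, x* = 0.
Numerically: x* = 0, y* = 68.2119.

x* = 0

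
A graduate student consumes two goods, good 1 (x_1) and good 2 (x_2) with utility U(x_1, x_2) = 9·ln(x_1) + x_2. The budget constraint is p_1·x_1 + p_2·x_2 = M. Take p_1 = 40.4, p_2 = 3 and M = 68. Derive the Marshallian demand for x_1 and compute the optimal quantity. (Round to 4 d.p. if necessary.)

x_1* = 0.6683

MU_x_1 = 9/x_1, MU_x_2 = 1. Tangency: 9/x_1 = p_1/p_2.
So x_1*(p_1,p_2) = 9·p_2/p_1, independent of income; and x_2* = (M − 9·p_2)/p_2.
At the given prices: x_1* = 9·3/40.4 = 0.6683.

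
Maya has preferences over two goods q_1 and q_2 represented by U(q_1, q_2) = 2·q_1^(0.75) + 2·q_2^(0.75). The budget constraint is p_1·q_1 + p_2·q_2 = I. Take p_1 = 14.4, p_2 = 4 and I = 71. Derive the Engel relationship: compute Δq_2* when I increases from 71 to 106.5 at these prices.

Δq_2* = 8.6888

MRS = MU_q_1/MU_q_2 = (q_2/q_1)^(0.25). Set equal to p_1/p_2.
Hence q_2/q_1 = (p_1/p_2)^(1/(0.25)), i.e. raised to the 4 power.
Substitute q_2 = (q_2/q_1)·q_1 into the budget: q_1* = I/(p_1 + p_2·(q_2/q_1)).
Numerically q_2/q_1 = 167.9616, so q_1* = 71/(14.4 + 4·167.9616) = 0.1035 and q_2* = 167.9616·0.1035 = 17.3775.
At I' = 106.5: q_2* = 26.0663. Change: 26.0663 − 17.3775 = 8.6888.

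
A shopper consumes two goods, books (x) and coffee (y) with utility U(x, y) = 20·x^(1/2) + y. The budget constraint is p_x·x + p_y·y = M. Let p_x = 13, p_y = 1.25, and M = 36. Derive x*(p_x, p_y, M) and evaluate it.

Set MRS = p_x/p_y: 10·x^(−1/2) = p_x/p_y.
Thus x* = (10·p_y/p_x)² — independent of M — with the rest of income spent on y.
Plugging in: x* = (10·1.25/13)² = 0.9246.

x* = 0.9246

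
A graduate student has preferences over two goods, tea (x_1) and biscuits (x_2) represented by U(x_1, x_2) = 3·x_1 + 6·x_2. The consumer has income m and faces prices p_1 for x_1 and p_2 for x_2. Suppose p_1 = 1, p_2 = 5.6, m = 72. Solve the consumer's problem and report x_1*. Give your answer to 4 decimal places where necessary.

Linear utility — the consumer picks whichever good has higher MU/price: 3/1 = 3 vs 6/5.6 = 1.0714.
x_1 gives more utility per dollar, so spend all income on x_1: x_1* = m/p_1, x_2* = 0.
Numerically: x_1* = 72, x_2* = 0.

x_1* = 72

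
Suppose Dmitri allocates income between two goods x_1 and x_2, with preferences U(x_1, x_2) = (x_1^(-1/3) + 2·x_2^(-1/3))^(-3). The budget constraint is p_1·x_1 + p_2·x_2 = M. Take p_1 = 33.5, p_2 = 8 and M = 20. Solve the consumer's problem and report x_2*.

MRS = MU_x_1/MU_x_2 = (1/2)·(x_2/x_1)^(4/3). Set equal to p_1/p_2.
Solve for the ratio: x_2/x_1 = [2·p_1/p_2]^(0.75).
With the ratio pinned down, the budget gives x_1* = M/(p_1 + p_2·(x_2/x_1)) and x_2* = (x_2/x_1)·x_1*.
Numerically x_2/x_1 = 4.923099, so x_1* = 20/(33.5 + 8·4.923099) = 0.2744 and x_2* = 4.923099·0.2744 = 1.3509.

x_2* = 1.3509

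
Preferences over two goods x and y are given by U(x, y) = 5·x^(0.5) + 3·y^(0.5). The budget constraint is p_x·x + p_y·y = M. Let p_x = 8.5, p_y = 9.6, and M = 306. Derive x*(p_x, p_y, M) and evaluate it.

MRS = MU_x/MU_y = (5/3)·(y/x)^(0.5). Set equal to p_x/p_y.
Solve for the ratio: y/x = [(3/5)·p_x/p_y]^(2).
Substitute y = (y/x)·x into the budget: x* = M/(p_x + p_y·(y/x)).
Numerically y/x = 0.282227, so x* = 306/(8.5 + 9.6·0.282227) = 27.2986.

x* = 27.2986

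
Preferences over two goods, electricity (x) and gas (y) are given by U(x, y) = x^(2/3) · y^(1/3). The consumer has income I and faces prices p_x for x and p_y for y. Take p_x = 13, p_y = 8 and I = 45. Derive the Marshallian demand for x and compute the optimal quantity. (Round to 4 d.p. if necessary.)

Tangency: MRS = 2·y/x = p_x/p_y.
So 2/3·p_y·y = 1/3·p_x·x; combined with the budget, a share 2/3 of income goes to x.
Demand: x*(p_x,p_y,I) = 2/3·I/p_x and y* = 1/3·I/p_y.
At p_x=13, p_y=8, I=45: x* = 2/3·45/13 = 2.3077.

x* = 2.3077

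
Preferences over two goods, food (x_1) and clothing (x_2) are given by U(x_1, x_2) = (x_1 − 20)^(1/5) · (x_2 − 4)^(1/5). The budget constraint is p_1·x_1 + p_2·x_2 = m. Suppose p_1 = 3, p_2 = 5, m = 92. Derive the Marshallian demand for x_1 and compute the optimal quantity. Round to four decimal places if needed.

x_1* = 22

Let x_1' = x_1−20, x_2' = x_2−4. MRS = x_2'/x_1' = p_1/p_2.
Substituting into the budget: x_1* = 20 + 0.5·(m − 20·p_1 − 4·p_2)/p_1, and x_2* = 4 + 0.5·(…)/p_2.
Discretionary income = 92 − 20·3 − 4·5 = 12; x_1* = 20 + 0.5·12/3 = 22.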